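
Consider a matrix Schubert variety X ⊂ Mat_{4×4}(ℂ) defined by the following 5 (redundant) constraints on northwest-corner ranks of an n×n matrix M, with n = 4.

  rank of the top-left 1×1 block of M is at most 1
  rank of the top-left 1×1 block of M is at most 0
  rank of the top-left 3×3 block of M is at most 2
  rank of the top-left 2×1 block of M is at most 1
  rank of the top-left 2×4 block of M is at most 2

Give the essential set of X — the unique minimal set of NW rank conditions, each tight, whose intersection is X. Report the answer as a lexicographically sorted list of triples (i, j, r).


Computing R[i][j] = min implied NW-rank bound (n=4, 5 conditions):

  row 1: 0 | 1 | 1 | 1
  row 2: 1 | 2 | 2 | 2
  row 3: 1 | 2 | 2 | 3
  row 4: 1 | 2 | 3 | 4

hence w(1..4) = (2, 1, 4, 3).

ℓ(w)=2; the 2 essential cells (i,j,r):

[(1, 1, 0), (3, 3, 2)]


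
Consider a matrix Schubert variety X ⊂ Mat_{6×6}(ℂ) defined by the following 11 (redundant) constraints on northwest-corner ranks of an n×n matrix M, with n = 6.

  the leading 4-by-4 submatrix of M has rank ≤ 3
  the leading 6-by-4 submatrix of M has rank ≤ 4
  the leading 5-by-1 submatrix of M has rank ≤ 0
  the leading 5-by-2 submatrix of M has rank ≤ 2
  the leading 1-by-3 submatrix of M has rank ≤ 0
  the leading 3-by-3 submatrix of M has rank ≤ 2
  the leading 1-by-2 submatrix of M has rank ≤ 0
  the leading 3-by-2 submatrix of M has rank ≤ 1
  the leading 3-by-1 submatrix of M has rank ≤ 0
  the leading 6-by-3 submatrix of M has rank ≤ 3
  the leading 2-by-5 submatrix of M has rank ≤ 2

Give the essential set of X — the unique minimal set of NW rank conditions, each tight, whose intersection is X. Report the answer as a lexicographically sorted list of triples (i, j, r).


Propagating the 11 rank bounds to every northwest block:

  i=1: 0  0  0  1  1  1
  i=2: 0  1  1  2  2  2
  i=3: 0  1  2  3  3  3
  i=4: 0  1  2  3  4  4
  i=5: 0  1  2  3  4  5
  i=6: 1  2  3  4  5  6

the unique w with this rank table is (4, 2, 3, 5, 6, 1).

2 SE-corners of the 7-cell Rothe diagram give Ess(w):

[(1, 3, 0), (5, 1, 0)]


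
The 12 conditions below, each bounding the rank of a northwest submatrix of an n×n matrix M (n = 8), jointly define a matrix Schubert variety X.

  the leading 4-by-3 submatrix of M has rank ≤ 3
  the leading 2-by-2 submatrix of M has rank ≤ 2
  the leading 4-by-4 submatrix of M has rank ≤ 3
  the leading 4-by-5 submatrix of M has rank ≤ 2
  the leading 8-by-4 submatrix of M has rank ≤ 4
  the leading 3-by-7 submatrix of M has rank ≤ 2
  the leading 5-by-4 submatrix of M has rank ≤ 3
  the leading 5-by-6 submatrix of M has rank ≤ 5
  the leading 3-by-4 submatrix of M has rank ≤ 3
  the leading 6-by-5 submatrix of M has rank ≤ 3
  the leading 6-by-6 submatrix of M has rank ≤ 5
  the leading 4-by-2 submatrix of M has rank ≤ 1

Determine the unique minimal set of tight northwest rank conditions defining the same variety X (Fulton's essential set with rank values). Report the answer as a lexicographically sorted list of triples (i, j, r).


Rank table r_w(8×8) implied by the 12 constraints:

  i=1: 1, 1, 1, 1, 1, 1, 1, 1
  i=2: 1, 1, 2, 2, 2, 2, 2, 2
  i=3: 1, 1, 2, 2, 2, 2, 2, 3
  i=4: 1, 1, 2, 2, 2, 3, 3, 4
  i=5: 1, 2, 3, 3, 3, 4, 4, 5
  i=6: 1, 2, 3, 3, 3, 4, 5, 6
  i=7: 1, 2, 3, 4, 4, 5, 6, 7
  i=8: 1, 2, 3, 4, 5, 6, 7, 8

second differences of R give the permutation w = (1, 3, 8, 6, 2, 7, 4, 5).

|D(w)|=11, |Ess(w)|=4:

[(3, 7, 2), (4, 2, 1), (4, 5, 2), (6, 5, 3)]


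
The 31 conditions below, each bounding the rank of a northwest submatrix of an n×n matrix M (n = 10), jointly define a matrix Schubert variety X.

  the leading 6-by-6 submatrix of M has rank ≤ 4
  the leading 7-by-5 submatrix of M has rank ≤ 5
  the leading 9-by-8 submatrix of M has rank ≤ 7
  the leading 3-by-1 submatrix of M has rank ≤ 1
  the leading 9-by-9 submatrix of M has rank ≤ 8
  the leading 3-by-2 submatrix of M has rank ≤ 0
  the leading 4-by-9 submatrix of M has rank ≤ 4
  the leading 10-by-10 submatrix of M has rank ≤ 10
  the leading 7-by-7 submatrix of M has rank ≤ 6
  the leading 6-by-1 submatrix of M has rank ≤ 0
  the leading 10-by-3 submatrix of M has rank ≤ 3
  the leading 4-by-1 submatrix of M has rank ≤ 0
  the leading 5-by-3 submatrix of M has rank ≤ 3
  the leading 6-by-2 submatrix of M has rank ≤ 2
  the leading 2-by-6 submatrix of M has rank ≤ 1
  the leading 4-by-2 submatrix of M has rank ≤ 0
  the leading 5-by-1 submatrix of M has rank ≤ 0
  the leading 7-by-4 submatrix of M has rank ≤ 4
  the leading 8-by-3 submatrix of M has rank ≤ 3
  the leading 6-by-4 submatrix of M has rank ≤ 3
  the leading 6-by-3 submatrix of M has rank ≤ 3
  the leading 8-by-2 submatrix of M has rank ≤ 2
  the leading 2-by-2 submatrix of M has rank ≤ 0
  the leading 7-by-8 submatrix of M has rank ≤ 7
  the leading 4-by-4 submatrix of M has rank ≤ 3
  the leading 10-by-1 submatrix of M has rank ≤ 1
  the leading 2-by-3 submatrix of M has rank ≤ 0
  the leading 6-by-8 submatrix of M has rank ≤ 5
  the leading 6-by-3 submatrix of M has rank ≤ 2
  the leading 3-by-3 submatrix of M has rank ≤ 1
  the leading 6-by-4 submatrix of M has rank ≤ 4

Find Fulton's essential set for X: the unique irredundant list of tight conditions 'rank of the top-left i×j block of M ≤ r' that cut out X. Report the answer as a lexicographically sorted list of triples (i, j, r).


Propagating the 31 rank bounds to every northwest block:

  0 0 0 1 1 1 1 1 1 1
  0 0 0 1 1 1 2 2 2 2
  0 0 1 2 2 2 3 3 3 3
  0 0 1 2 3 3 4 4 4 4
  0 1 2 3 4 4 5 5 5 5
  0 1 2 3 4 4 5 5 6 6
  1 2 3 4 5 5 6 6 7 7
  1 2 3 4 5 6 7 7 8 8
  1 2 3 4 5 6 7 7 8 9
  1 2 3 4 5 6 7 8 9 10

reading off 1-entries of Δ²R: w = (4, 7, 3, 5, 2, 9, 1, 6, 10, 8).

7 SE-corners of the 17-cell Rothe diagram give Ess(w):

[(2, 3, 0), (2, 6, 1), (4, 2, 0), (6, 1, 0), (6, 6, 4), (6, 8, 5), (9, 8, 7)]


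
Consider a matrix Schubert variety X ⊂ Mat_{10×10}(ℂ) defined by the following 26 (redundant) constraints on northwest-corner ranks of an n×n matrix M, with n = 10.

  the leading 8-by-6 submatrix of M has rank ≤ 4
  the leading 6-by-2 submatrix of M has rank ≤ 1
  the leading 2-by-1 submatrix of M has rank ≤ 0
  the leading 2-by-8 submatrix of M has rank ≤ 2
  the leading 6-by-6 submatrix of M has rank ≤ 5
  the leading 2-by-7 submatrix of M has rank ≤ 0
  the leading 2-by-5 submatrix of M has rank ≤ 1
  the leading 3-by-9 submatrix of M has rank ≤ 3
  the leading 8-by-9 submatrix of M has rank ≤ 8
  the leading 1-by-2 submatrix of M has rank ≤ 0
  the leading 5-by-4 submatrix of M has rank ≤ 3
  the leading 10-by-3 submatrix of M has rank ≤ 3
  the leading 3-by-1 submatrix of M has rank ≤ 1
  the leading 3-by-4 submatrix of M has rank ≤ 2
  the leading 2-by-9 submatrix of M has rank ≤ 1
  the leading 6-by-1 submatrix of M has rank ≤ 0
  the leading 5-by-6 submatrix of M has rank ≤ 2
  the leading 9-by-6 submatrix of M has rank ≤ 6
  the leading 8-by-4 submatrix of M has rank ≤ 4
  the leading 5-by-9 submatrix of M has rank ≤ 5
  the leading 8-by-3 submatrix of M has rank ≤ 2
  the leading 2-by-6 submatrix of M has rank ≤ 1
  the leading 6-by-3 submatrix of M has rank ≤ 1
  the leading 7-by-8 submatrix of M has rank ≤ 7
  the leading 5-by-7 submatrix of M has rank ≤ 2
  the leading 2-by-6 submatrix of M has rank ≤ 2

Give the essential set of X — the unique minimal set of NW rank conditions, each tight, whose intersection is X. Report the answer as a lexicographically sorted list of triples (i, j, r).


The tightest implied rank at each (i,j), from the 26 conditions:

  row 1: 0  0  0  0  0  0  0  1  1  1
  row 2: 0  0  0  0  0  0  0  1  1  2
  row 3: 0  1  1  1  1  1  1  2  2  3
  row 4: 0  1  1  2  2  2  2  3  3  4
  row 5: 0  1  1  2  2  2  2  3  4  5
  row 6: 0  1  1  2  3  3  3  4  5  6
  row 7: 1  2  2  3  4  4  4  5  6  7
  row 8: 1  2  2  3  4  4  5  6  7  8
  row 9: 1  2  3  4  5  5  6  7  8  9
  row 10: 1  2  3  4  5  6  7  8  9  10

giving w = (8, 10, 2, 4, 9, 5, 1, 7, 3, 6) via Δ²R.

|D(w)|=27, |Ess(w)|=7:

[(2, 7, 0), (2, 9, 1), (5, 7, 2), (6, 1, 0), (6, 3, 1), (8, 3, 2), (8, 6, 4)]


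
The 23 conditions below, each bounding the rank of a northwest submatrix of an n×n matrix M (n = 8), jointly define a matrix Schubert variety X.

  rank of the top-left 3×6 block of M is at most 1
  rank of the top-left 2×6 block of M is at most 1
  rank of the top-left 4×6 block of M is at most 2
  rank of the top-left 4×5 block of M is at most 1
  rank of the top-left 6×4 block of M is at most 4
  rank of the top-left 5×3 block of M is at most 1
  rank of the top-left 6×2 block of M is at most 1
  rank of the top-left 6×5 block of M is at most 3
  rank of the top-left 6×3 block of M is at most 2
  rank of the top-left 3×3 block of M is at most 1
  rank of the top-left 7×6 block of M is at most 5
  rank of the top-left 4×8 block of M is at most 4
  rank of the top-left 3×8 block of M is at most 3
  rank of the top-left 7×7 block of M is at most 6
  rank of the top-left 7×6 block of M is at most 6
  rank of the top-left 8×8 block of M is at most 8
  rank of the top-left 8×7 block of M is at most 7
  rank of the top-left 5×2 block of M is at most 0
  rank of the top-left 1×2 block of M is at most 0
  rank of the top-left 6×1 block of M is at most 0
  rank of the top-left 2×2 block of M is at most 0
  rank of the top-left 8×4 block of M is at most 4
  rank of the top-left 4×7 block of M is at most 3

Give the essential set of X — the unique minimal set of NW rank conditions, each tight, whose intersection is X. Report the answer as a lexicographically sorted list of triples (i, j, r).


Reconstructing r_w from the 23 given conditions:

  i=1: 0 0 1 1 1 1 1 1
  i=2: 0 0 1 1 1 1 2 2
  i=3: 0 0 1 1 1 1 2 3
  i=4: 0 0 1 1 1 2 3 4
  i=5: 0 0 1 2 2 3 4 5
  i=6: 0 1 2 3 3 4 5 6
  i=7: 1 2 3 4 4 5 6 7
  i=8: 1 2 3 4 5 6 7 8

hence w(1..8) = (3, 7, 8, 6, 4, 2, 1, 5).

ℓ(w)=19; the 4 essential cells (i,j,r):

[(3, 6, 1), (4, 5, 1), (5, 2, 0), (6, 1, 0)]


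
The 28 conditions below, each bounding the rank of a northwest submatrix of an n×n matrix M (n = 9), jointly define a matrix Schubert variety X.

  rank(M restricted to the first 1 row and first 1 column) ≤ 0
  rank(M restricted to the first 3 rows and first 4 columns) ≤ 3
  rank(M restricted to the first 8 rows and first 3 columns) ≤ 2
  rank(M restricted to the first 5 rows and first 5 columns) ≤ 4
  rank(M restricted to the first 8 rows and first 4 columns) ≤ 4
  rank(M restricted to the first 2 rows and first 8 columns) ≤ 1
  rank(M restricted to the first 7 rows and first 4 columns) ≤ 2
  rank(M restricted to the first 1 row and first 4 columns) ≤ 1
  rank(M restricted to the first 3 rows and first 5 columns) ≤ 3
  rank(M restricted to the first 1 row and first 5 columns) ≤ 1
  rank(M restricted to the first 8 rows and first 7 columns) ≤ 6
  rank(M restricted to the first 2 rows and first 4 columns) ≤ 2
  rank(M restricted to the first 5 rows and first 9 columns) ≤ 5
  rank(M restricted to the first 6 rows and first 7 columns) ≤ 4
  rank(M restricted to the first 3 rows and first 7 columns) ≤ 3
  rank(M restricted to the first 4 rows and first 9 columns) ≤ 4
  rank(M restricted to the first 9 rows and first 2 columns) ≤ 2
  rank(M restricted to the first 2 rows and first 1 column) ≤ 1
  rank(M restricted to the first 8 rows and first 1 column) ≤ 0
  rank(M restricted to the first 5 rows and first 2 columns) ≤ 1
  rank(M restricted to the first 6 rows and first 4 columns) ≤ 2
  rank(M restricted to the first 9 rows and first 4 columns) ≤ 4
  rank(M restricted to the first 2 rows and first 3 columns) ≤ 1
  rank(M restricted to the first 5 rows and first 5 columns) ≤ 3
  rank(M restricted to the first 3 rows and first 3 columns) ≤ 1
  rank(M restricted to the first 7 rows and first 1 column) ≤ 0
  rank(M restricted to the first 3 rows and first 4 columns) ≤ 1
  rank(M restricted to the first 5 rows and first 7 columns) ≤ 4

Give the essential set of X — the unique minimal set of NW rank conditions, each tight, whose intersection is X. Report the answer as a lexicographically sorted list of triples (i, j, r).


The tightest implied rank at each (i,j), from the 28 conditions:

  R[1]: 0 | 1 | 1 | 1 | 1 | 1 | 1 | 1 | 1
  R[2]: 0 | 1 | 1 | 1 | 1 | 1 | 1 | 1 | 2
  R[3]: 0 | 1 | 1 | 1 | 2 | 2 | 2 | 2 | 3
  R[4]: 0 | 1 | 2 | 2 | 3 | 3 | 3 | 3 | 4
  R[5]: 0 | 1 | 2 | 2 | 3 | 4 | 4 | 4 | 5
  R[6]: 0 | 1 | 2 | 2 | 3 | 4 | 4 | 5 | 6
  R[7]: 0 | 1 | 2 | 2 | 3 | 4 | 5 | 6 | 7
  R[8]: 0 | 1 | 2 | 3 | 4 | 5 | 6 | 7 | 8
  R[9]: 1 | 2 | 3 | 4 | 5 | 6 | 7 | 8 | 9

so w = (2, 9, 5, 3, 6, 8, 7, 4, 1).

Fulton essential set (5 of the 20 Rothe cells):

[(2, 8, 1), (3, 4, 1), (6, 7, 4), (7, 4, 2), (8, 1, 0)]


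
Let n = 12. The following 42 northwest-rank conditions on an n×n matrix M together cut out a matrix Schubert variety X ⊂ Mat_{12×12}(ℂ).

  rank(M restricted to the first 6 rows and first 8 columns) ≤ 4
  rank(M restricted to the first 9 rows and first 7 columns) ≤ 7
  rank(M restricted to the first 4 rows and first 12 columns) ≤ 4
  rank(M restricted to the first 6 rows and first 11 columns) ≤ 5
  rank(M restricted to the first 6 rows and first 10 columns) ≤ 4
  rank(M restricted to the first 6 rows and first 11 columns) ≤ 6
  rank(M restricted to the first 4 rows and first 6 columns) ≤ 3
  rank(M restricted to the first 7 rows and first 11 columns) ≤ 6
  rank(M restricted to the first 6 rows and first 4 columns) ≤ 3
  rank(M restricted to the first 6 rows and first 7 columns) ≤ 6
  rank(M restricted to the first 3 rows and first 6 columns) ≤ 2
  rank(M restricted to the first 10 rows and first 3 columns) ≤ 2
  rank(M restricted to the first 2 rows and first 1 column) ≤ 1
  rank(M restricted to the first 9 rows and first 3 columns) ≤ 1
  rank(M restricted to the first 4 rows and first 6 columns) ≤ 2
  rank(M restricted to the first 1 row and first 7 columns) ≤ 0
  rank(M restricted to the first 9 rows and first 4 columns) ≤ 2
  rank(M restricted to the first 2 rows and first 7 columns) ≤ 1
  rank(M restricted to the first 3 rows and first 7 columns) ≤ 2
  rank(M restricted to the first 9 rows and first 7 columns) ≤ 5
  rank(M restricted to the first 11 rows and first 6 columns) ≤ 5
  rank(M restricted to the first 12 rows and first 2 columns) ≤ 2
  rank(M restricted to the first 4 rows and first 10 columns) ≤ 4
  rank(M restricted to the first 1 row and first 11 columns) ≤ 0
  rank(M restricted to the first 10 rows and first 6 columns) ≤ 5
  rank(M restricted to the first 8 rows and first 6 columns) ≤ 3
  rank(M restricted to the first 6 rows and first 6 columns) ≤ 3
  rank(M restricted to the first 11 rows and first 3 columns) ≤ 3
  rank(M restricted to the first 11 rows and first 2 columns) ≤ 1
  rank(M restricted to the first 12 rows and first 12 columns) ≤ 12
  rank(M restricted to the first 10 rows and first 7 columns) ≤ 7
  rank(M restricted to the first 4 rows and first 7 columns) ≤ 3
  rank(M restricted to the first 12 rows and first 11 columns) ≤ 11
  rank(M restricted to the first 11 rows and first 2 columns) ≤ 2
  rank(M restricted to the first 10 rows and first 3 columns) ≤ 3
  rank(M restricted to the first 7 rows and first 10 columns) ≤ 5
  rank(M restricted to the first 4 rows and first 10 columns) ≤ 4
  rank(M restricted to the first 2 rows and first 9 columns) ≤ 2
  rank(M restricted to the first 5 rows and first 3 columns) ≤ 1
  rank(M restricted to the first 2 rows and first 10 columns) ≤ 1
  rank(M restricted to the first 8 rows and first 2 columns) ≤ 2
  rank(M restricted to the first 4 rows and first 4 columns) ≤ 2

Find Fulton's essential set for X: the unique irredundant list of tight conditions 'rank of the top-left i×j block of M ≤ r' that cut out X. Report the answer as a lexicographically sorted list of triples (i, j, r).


Propagating the 42 rank bounds to every northwest block:

  R[1]: 0 0 0 0 0 0 0 0 0 0 0 1
  R[2]: 1 1 1 1 1 1 1 1 1 1 1 2
  R[3]: 1 1 1 2 2 2 2 2 2 2 2 3
  R[4]: 1 1 1 2 2 2 3 3 3 3 3 4
  R[5]: 1 1 1 2 3 3 4 4 4 4 4 5
  R[6]: 1 1 1 2 3 3 4 4 4 4 5 6
  R[7]: 1 1 1 2 3 3 4 5 5 5 6 7
  R[8]: 1 1 1 2 3 3 4 5 6 6 7 8
  R[9]: 1 1 1 2 3 4 5 6 7 7 8 9
  R[10]: 1 1 2 3 4 5 6 7 8 8 9 10
  R[11]: 1 1 2 3 4 5 6 7 8 9 10 11
  R[12]: 1 2 3 4 5 6 7 8 9 10 11 12

second differences of R give the permutation w = (12, 1, 4, 7, 5, 11, 8, 9, 6, 3, 10, 2).

ℓ(w)=35; the 6 essential cells (i,j,r):

[(1, 11, 0), (4, 6, 2), (6, 10, 4), (8, 6, 3), (9, 3, 1), (11, 2, 1)]


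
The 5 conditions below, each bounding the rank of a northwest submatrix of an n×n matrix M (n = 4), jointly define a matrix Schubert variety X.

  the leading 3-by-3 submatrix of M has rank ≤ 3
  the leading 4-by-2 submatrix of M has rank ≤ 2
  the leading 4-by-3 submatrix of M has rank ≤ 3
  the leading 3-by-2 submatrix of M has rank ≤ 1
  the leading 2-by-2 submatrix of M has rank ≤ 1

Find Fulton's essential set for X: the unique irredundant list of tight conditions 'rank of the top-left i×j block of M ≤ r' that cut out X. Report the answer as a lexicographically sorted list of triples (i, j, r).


Reconstructing r_w from the 5 given conditions:

  i=1: 1, 1, 1, 1
  i=2: 1, 1, 2, 2
  i=3: 1, 1, 2, 3
  i=4: 1, 2, 3, 4

the unique w with this rank table is (1, 3, 4, 2).

D(w) has 2 cells with 1 SE-corner; essential set:

[(3, 2, 1)]


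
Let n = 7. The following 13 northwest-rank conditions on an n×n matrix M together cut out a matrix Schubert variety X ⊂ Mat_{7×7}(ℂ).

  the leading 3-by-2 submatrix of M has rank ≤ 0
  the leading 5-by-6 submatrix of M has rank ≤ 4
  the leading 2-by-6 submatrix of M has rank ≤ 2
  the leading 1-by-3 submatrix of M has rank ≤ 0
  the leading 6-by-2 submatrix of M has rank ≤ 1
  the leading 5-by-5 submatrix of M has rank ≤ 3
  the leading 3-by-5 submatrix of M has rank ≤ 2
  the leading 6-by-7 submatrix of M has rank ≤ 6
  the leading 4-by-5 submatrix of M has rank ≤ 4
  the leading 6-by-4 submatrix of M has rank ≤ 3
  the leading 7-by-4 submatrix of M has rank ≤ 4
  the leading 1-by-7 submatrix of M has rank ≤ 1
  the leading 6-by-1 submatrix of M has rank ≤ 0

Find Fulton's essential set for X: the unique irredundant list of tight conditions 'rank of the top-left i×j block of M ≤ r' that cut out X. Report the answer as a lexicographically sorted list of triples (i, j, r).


Reconstructing r_w from the 13 given conditions:

  row 1: 0 | 0 | 0 | 1 | 1 | 1 | 1
  row 2: 0 | 0 | 1 | 2 | 2 | 2 | 2
  row 3: 0 | 0 | 1 | 2 | 2 | 3 | 3
  row 4: 0 | 1 | 2 | 3 | 3 | 4 | 4
  row 5: 0 | 1 | 2 | 3 | 3 | 4 | 5
  row 6: 0 | 1 | 2 | 3 | 4 | 5 | 6
  row 7: 1 | 2 | 3 | 4 | 5 | 6 | 7

reading off 1-entries of Δ²R: w = (4, 3, 6, 2, 7, 5, 1).

Rothe diagram D(w) (12 cells), 5 SE-corners (essential conditions):

[(1, 3, 0), (3, 2, 0), (3, 5, 2), (5, 5, 3), (6, 1, 0)]


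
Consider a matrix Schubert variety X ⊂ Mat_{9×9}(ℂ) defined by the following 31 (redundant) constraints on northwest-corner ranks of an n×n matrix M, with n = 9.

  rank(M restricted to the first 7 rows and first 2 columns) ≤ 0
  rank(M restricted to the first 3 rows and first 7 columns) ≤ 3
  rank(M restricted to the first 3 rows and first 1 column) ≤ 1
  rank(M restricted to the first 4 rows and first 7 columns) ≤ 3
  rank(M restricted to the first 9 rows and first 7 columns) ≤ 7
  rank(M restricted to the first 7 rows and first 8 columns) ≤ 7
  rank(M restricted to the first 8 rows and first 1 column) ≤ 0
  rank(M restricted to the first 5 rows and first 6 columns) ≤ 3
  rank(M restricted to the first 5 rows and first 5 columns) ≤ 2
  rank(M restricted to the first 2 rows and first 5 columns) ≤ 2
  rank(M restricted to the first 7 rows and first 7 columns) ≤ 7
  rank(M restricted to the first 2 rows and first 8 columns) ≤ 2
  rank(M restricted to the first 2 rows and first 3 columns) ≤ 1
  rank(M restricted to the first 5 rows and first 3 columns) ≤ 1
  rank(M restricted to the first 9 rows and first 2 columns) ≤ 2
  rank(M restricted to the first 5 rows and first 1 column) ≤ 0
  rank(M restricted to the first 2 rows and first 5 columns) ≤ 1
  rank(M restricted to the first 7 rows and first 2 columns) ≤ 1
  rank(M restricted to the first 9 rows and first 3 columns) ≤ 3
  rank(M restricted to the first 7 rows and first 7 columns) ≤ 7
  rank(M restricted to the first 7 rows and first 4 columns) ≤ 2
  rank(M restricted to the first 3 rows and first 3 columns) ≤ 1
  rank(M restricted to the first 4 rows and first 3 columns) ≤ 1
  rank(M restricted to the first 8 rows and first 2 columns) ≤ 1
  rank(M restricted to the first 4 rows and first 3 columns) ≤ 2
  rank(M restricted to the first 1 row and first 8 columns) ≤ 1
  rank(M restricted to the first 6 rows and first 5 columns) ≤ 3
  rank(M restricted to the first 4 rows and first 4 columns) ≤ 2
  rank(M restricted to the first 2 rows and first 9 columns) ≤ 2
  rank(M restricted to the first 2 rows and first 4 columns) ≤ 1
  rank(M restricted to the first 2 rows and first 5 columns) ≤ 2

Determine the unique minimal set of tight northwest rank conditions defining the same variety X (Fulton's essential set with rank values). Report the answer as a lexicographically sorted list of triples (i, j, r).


Recovering R(i,j) via the rank-extension bound from the 31 conditions:

  R[1]: 0 | 0 | 1 | 1 | 1 | 1 | 1 | 1 | 1
  R[2]: 0 | 0 | 1 | 1 | 1 | 2 | 2 | 2 | 2
  R[3]: 0 | 0 | 1 | 2 | 2 | 3 | 3 | 3 | 3
  R[4]: 0 | 0 | 1 | 2 | 2 | 3 | 3 | 4 | 4
  R[5]: 0 | 0 | 1 | 2 | 2 | 3 | 4 | 5 | 5
  R[6]: 0 | 0 | 1 | 2 | 3 | 4 | 5 | 6 | 6
  R[7]: 0 | 0 | 1 | 2 | 3 | 4 | 5 | 6 | 7
  R[8]: 0 | 1 | 2 | 3 | 4 | 5 | 6 | 7 | 8
  R[9]: 1 | 2 | 3 | 4 | 5 | 6 | 7 | 8 | 9

reading off 1-entries of Δ²R: w = (3, 6, 4, 8, 7, 5, 9, 2, 1).

ℓ(w)=20; the 5 essential cells (i,j,r):

[(2, 5, 1), (4, 7, 3), (5, 5, 2), (7, 2, 0), (8, 1, 0)]


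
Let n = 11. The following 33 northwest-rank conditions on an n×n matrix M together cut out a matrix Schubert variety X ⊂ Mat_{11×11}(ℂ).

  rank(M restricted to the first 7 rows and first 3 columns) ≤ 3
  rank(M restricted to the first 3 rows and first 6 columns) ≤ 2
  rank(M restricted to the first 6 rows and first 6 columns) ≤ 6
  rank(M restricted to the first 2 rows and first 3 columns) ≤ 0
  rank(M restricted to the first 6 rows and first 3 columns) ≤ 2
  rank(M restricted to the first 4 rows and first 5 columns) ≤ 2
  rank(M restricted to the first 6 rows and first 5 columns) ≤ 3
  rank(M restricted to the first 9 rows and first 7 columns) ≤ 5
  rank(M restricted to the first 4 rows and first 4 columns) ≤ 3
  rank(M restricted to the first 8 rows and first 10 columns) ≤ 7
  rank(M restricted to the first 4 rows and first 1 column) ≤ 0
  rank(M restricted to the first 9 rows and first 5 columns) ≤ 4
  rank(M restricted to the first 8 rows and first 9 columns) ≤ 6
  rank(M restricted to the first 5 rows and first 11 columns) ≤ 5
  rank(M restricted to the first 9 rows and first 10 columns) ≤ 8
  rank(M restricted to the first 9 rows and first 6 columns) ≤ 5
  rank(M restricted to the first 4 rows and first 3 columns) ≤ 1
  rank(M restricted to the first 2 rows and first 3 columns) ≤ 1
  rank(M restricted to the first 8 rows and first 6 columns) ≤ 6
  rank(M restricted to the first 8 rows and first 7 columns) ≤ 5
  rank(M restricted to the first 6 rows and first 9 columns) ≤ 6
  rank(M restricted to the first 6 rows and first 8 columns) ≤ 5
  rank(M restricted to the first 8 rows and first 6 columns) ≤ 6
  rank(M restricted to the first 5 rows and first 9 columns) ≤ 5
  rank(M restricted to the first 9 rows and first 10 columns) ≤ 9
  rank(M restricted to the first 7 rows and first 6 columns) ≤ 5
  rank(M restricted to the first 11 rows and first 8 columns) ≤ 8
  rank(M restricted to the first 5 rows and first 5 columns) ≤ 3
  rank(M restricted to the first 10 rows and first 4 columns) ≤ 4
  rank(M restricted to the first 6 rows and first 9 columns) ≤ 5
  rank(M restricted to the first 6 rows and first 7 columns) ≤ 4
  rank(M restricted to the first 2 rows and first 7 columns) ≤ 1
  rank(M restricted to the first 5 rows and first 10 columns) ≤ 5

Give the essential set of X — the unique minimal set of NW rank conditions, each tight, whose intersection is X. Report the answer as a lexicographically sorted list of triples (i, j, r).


The tightest implied rank at each (i,j), from the 33 conditions:

  R[1]: 0 0 0 1 1 1 1 1 1 1 1
  R[2]: 0 0 0 1 1 1 1 2 2 2 2
  R[3]: 0 1 1 2 2 2 2 3 3 3 3
  R[4]: 0 1 1 2 2 3 3 4 4 4 4
  R[5]: 1 2 2 3 3 4 4 5 5 5 5
  R[6]: 1 2 2 3 3 4 4 5 5 6 6
  R[7]: 1 2 3 4 4 5 5 6 6 7 7
  R[8]: 1 2 3 4 4 5 5 6 6 7 8
  R[9]: 1 2 3 4 4 5 5 6 7 8 9
  R[10]: 1 2 3 4 5 6 6 7 8 9 10
  R[11]: 1 2 3 4 5 6 7 8 9 10 11

reading off 1-entries of Δ²R: w = (4, 8, 2, 6, 1, 10, 3, 11, 9, 5, 7).

ℓ(w)=22; the 12 essential cells (i,j,r):

[(2, 3, 0), (2, 7, 1), (4, 1, 0), (4, 3, 1), (4, 5, 2), (6, 3, 2), (6, 5, 3), (6, 7, 4), (6, 9, 5), (8, 9, 6), (9, 5, 4), (9, 7, 5)]


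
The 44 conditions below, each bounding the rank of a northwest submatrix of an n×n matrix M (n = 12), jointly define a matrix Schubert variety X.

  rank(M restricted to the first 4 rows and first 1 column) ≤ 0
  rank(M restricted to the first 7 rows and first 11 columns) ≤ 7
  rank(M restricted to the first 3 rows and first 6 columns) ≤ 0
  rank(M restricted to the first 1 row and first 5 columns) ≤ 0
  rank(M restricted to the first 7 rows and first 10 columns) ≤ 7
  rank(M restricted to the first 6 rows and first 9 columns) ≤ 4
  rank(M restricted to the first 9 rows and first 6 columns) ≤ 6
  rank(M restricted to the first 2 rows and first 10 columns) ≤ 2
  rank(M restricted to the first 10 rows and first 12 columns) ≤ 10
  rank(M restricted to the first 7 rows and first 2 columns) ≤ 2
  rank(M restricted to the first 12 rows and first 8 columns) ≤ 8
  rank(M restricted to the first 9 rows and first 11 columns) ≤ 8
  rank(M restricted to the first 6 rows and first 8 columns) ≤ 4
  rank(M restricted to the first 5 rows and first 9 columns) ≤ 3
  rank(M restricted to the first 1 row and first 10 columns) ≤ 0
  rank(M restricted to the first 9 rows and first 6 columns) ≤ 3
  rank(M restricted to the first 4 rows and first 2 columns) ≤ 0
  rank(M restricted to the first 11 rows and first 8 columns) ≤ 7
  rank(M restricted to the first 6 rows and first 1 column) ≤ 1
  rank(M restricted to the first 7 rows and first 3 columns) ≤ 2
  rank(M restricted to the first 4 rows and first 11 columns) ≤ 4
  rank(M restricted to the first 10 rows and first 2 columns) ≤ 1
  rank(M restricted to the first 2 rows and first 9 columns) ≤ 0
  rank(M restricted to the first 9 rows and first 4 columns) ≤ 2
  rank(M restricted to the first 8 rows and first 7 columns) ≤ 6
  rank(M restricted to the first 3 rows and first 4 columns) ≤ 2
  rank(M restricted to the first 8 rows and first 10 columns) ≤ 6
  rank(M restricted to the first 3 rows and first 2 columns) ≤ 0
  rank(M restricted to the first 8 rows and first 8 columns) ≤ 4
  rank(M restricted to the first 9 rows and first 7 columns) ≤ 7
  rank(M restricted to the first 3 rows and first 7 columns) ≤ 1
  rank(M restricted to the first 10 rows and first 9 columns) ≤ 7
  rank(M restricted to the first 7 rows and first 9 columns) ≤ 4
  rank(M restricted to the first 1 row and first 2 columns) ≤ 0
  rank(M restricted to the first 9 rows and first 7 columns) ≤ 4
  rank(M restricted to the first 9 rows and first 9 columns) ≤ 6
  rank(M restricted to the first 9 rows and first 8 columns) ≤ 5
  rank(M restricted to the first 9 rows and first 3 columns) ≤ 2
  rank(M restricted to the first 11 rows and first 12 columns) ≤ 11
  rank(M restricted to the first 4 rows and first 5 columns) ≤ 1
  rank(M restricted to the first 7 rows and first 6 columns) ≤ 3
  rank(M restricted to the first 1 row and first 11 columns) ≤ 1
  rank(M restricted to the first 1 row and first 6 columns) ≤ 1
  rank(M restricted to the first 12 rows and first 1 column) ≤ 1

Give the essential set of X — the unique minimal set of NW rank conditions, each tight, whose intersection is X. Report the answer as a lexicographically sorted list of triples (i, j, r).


Propagating the 44 rank bounds to every northwest block:

  i=1: 0 0 0 0 0 0 0 0 0 0 1 1
  i=2: 0 0 0 0 0 0 0 0 0 1 2 2
  i=3: 0 0 0 0 0 0 1 1 1 2 3 3
  i=4: 0 0 1 1 1 1 2 2 2 3 4 4
  i=5: 1 1 2 2 2 2 3 3 3 4 5 5
  i=6: 1 1 2 2 3 3 4 4 4 5 6 6
  i=7: 1 1 2 2 3 3 4 4 4 5 6 7
  i=8: 1 1 2 2 3 3 4 4 5 6 7 8
  i=9: 1 1 2 2 3 3 4 5 6 7 8 9
  i=10: 1 1 2 3 4 4 5 6 7 8 9 10
  i=11: 1 2 3 4 5 5 6 7 8 9 10 11
  i=12: 1 2 3 4 5 6 7 8 9 10 11 12

reading off 1-entries of Δ²R: w = (11, 10, 7, 3, 1, 5, 12, 9, 8, 4, 2, 6).

Fulton essential set (9 of the 42 Rothe cells):

[(1, 10, 0), (2, 9, 0), (3, 6, 0), (4, 2, 0), (7, 9, 4), (8, 8, 4), (9, 4, 2), (9, 6, 3), (10, 2, 1)]


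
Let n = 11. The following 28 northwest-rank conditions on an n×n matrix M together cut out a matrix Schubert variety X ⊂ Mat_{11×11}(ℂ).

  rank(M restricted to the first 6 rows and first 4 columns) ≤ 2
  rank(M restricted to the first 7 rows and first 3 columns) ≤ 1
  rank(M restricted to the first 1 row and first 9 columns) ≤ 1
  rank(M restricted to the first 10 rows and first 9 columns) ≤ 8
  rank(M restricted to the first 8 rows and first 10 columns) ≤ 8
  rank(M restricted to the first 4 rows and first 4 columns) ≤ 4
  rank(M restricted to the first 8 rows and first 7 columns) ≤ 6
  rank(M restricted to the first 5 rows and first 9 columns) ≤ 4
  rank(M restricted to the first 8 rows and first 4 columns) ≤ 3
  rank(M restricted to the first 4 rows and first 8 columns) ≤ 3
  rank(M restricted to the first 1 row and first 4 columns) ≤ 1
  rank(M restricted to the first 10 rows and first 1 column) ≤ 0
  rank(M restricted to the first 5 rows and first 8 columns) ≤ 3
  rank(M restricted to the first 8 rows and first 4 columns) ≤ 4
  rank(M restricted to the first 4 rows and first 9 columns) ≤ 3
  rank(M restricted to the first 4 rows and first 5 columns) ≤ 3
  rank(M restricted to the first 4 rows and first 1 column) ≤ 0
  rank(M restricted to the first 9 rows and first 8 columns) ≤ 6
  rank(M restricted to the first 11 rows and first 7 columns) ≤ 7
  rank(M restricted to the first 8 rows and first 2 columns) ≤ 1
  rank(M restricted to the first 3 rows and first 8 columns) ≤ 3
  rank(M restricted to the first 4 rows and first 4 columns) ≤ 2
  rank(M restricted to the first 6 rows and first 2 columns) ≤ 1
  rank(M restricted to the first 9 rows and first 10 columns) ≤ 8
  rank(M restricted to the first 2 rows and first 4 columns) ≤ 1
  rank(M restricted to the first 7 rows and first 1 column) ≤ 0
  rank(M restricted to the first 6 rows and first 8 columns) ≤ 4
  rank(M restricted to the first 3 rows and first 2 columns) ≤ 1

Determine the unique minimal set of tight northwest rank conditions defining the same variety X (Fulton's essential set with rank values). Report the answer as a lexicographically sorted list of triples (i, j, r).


Rank table r_w(11×11) implied by the 28 constraints:

  R[1]: 0  1  1  1  1  1  1  1  1  1  1
  R[2]: 0  1  1  1  2  2  2  2  2  2  2
  R[3]: 0  1  1  2  3  3  3  3  3  3  3
  R[4]: 0  1  1  2  3  3  3  3  3  4  4
  R[5]: 0  1  1  2  3  3  3  3  4  5  5
  R[6]: 0  1  1  2  3  4  4  4  5  6  6
  R[7]: 0  1  1  2  3  4  5  5  6  7  7
  R[8]: 0  1  2  3  4  5  6  6  7  8  8
  R[9]: 0  1  2  3  4  5  6  6  7  8  9
  R[10]: 0  1  2  3  4  5  6  7  8  9  10
  R[11]: 1  2  3  4  5  6  7  8  9  10  11

giving w = (2, 5, 4, 10, 9, 6, 7, 3, 11, 8, 1) via Δ²R.

|D(w)|=25, |Ess(w)|=6:

[(2, 4, 1), (4, 9, 3), (5, 8, 3), (7, 3, 1), (9, 8, 6), (10, 1, 0)]


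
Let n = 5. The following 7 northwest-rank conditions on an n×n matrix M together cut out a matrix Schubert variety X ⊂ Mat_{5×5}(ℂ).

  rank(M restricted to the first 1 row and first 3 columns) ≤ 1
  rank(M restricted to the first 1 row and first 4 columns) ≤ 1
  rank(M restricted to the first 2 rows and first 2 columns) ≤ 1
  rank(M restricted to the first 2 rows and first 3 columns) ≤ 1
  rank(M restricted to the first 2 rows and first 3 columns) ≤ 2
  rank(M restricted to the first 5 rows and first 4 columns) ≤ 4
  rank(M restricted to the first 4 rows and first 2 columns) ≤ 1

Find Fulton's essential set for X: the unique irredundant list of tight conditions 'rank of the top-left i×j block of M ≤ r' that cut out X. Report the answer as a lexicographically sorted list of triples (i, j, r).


Rank table r_w(5×5) implied by the 7 constraints:

  row 1: 1, 1, 1, 1, 1
  row 2: 1, 1, 1, 2, 2
  row 3: 1, 1, 2, 3, 3
  row 4: 1, 1, 2, 3, 4
  row 5: 1, 2, 3, 4, 5

second differences of R give the permutation w = (1, 4, 3, 5, 2).

D(w) has 4 cells with 2 SE-corners; essential set:

[(2, 3, 1), (4, 2, 1)]


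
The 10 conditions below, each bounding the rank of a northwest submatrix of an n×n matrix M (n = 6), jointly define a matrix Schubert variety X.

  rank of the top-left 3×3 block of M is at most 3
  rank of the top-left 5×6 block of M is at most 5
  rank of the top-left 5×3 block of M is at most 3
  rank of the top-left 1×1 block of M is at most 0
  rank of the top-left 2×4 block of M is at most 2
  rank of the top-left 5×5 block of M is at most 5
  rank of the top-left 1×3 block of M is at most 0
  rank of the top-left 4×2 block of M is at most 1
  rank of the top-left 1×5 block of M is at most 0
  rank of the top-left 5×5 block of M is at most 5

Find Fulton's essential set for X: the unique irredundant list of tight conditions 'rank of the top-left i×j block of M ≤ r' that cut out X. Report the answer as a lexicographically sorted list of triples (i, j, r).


Recovering R(i,j) via the rank-extension bound from the 10 conditions:

  R[1]: 0  0  0  0  0  1
  R[2]: 1  1  1  1  1  2
  R[3]: 1  1  2  2  2  3
  R[4]: 1  1  2  3  3  4
  R[5]: 1  2  3  4  4  5
  R[6]: 1  2  3  4  5  6

so w = (6, 1, 3, 4, 2, 5).

ℓ(w)=7; the 2 essential cells (i,j,r):

[(1, 5, 0), (4, 2, 1)]


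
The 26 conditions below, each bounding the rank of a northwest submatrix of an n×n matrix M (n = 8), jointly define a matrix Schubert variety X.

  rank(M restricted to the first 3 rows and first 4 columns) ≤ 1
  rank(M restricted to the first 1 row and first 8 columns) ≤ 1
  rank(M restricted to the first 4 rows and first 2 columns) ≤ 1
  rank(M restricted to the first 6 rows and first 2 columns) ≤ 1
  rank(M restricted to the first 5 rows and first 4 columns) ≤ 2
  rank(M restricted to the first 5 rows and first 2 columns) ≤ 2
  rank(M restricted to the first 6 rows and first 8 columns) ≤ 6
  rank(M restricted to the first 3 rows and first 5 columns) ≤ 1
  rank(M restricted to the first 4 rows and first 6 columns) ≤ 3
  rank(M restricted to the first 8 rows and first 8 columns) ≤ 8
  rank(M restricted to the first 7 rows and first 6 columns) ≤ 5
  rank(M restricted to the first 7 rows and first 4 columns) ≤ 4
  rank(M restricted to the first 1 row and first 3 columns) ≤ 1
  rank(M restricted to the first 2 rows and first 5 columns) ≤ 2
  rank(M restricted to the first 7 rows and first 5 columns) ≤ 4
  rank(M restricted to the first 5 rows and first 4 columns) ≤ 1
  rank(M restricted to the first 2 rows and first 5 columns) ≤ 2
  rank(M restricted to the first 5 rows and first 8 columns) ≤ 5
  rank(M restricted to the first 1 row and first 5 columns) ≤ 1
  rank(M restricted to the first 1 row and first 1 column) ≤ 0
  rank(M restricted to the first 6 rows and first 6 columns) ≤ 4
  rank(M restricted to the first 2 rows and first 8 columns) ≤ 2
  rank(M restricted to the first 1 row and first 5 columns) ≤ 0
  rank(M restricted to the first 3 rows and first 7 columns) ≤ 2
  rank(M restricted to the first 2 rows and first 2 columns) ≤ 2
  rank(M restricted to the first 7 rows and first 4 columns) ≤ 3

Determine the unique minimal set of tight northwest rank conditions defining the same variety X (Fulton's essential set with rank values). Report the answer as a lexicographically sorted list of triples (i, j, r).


Reconstructing r_w from the 26 given conditions:

  row 1: 0  0  0  0  0  1  1  1
  row 2: 1  1  1  1  1  2  2  2
  row 3: 1  1  1  1  1  2  2  3
  row 4: 1  1  1  1  2  3  3  4
  row 5: 1  1  1  1  2  3  4  5
  row 6: 1  1  2  2  3  4  5  6
  row 7: 1  2  3  3  4  5  6  7
  row 8: 1  2  3  4  5  6  7  8

the unique w with this rank table is (6, 1, 8, 5, 7, 3, 2, 4).

Fulton essential set (5 of the 17 Rothe cells):

[(1, 5, 0), (3, 5, 1), (3, 7, 2), (5, 4, 1), (6, 2, 1)]


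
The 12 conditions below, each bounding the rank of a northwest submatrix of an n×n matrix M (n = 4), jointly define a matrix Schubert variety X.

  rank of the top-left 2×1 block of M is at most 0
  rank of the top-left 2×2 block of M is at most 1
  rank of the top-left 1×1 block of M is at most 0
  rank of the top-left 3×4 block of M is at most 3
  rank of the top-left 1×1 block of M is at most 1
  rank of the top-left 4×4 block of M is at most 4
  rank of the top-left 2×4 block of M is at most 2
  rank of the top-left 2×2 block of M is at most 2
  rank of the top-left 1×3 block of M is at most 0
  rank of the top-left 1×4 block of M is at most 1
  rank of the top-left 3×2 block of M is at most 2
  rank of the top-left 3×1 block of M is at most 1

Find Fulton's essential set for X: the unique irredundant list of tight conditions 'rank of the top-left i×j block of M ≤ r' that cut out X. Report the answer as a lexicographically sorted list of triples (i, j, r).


Rank table r_w(4×4) implied by the 12 constraints:

  0  0  0  1
  0  1  1  2
  1  2  2  3
  1  2  3  4

giving w = (4, 2, 1, 3) via Δ²R.

ℓ(w)=4; the 2 essential cells (i,j,r):

[(1, 3, 0), (2, 1, 0)]


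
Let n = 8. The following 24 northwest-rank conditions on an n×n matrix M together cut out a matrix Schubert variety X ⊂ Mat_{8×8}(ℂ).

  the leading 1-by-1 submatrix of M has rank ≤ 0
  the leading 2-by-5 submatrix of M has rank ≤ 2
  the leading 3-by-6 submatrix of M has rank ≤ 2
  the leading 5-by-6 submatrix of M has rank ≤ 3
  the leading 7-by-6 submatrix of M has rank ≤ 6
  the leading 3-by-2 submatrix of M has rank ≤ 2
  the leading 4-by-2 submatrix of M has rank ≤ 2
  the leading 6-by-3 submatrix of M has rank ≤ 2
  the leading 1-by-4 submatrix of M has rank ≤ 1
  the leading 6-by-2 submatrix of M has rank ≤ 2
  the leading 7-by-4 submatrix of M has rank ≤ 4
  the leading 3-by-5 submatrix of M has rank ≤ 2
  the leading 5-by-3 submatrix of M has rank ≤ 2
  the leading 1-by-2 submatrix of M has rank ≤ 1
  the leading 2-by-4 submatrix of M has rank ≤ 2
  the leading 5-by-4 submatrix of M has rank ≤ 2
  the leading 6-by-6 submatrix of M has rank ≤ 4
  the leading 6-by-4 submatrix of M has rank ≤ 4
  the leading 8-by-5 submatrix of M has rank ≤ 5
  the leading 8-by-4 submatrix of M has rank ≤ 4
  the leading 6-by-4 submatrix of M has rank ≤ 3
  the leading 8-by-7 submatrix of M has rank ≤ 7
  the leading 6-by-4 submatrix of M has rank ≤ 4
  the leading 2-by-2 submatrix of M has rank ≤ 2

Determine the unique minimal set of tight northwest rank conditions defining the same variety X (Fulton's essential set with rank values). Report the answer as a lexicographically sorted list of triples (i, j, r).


Reconstructing r_w from the 24 given conditions:

  0, 1, 1, 1, 1, 1, 1, 1
  1, 2, 2, 2, 2, 2, 2, 2
  1, 2, 2, 2, 2, 2, 3, 3
  1, 2, 2, 2, 3, 3, 4, 4
  1, 2, 2, 2, 3, 3, 4, 5
  1, 2, 2, 3, 4, 4, 5, 6
  1, 2, 3, 4, 5, 5, 6, 7
  1, 2, 3, 4, 5, 6, 7, 8

hence w(1..8) = (2, 1, 7, 5, 8, 4, 3, 6).

ℓ(w)=11; the 5 essential cells (i,j,r):

[(1, 1, 0), (3, 6, 2), (5, 4, 2), (5, 6, 3), (6, 3, 2)]


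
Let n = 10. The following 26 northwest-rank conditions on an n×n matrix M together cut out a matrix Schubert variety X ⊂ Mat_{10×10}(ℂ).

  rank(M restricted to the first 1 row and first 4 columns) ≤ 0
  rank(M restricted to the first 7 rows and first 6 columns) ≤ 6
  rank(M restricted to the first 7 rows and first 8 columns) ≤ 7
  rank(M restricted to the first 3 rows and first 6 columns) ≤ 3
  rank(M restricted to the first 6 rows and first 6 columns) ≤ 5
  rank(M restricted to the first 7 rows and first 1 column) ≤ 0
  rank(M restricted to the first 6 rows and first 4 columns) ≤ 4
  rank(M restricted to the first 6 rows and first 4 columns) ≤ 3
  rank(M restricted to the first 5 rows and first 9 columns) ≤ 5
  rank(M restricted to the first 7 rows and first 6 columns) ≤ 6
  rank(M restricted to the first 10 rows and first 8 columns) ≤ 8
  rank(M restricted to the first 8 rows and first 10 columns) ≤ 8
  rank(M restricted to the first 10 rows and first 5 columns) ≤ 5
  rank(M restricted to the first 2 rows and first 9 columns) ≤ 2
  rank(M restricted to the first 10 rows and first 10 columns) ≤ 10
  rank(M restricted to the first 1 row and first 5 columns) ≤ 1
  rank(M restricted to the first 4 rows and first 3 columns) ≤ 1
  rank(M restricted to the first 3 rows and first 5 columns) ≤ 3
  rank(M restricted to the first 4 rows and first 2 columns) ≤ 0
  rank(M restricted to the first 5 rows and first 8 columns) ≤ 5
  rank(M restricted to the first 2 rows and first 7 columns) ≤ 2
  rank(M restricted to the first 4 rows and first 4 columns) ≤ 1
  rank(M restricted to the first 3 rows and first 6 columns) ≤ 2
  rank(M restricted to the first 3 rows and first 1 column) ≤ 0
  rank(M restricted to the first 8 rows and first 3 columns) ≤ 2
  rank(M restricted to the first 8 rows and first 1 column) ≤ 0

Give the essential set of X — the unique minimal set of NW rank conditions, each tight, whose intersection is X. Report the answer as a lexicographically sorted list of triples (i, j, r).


Computing R[i][j] = min implied NW-rank bound (n=10, 26 conditions):

  R[1]: 0 0 0 0 1 1 1 1 1 1
  R[2]: 0 0 1 1 2 2 2 2 2 2
  R[3]: 0 0 1 1 2 2 3 3 3 3
  R[4]: 0 0 1 1 2 3 4 4 4 4
  R[5]: 0 1 2 2 3 4 5 5 5 5
  R[6]: 0 1 2 3 4 5 6 6 6 6
  R[7]: 0 1 2 3 4 5 6 7 7 7
  R[8]: 0 1 2 3 4 5 6 7 8 8
  R[9]: 1 2 3 4 5 6 7 8 9 9
  R[10]: 1 2 3 4 5 6 7 8 9 10

the unique w with this rank table is (5, 3, 7, 6, 2, 4, 8, 9, 1, 10).

|D(w)|=17, |Ess(w)|=5:

[(1, 4, 0), (3, 6, 2), (4, 2, 0), (4, 4, 1), (8, 1, 0)]
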